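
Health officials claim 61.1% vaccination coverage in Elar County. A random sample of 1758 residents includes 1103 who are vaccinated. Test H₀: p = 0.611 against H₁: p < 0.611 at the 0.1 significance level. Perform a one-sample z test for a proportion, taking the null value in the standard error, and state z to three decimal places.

p̂ = 1103/1758 = 0.62742.
Standard error under H₀: √(0.611×0.389/1758) = 0.01163.
z = (0.62742 − 0.611)/0.01163 = 0.01642/0.01163 = 1.412.
p-value = P(Z < 1.412) ≈ 0.9210. With α = 0.1, fail to reject H₀.

z = 1.412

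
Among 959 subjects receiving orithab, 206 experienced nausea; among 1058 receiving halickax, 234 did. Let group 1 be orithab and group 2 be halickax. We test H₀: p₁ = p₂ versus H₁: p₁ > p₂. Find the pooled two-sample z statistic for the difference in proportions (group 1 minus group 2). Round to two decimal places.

p̂₁ = 206/959 = 0.2148, p̂₂ = 234/1058 = 0.2212.
Pooled p̂ = (206+234)/(959+1058) = 440/2017 = 0.2181.
SE = √(p̂(1−p̂)(1/n₁+1/n₂)) = √(0.2181·0.7819·0.00198793) = √(0.000339058) = 0.0184.
z = (0.2148 − 0.2212)/0.0184 = -0.0064/0.0184 = -0.35.
p-value = P(Z > -0.346) ≈ 0.6352.

z = -0.35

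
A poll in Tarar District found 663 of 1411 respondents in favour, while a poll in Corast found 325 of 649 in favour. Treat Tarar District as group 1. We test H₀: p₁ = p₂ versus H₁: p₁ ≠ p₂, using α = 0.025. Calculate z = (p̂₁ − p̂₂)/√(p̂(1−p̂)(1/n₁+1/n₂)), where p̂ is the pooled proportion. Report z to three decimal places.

z = -1.304

p̂₁ = 663/1411 ≈ 0.46988, p̂₂ = 325/649 ≈ 0.50077.
Pooled p̂ = (663+325)/(1411+649) = 988/2060 = 0.47961.
SE = √(0.249584 × 0.00224955) = 0.02369.
z = (0.46988 − 0.50077)/0.02369 = -0.03089/0.02369 = -1.304.
p-value = 2·P(Z > 1.304) ≈ 0.1923. With α = 0.025, fail to reject H₀.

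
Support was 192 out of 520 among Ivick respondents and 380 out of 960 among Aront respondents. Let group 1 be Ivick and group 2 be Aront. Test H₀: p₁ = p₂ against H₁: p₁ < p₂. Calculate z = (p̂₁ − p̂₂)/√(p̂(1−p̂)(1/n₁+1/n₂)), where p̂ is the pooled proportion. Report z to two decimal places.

p̂₁ = 192/520 ≈ 0.3692, p̂₂ = 380/960 ≈ 0.3958.
Pooled p̂ = (192+380)/(520+960) = 572/1480 = 0.3865.
SE = √(0.237115 × 0.00296474) = 0.0265.
z = (0.3692 − 0.3958)/0.0265 = -0.0266/0.0265 = -1.00.

z = -1.00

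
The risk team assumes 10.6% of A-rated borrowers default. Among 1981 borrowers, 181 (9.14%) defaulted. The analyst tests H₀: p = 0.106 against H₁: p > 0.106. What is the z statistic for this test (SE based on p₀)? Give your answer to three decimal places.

z = -2.116

p̂ = 181/1981 ≈ 0.091368.
Under H₀, SE = √(0.106·0.894/1981) = √(4.78364e-05) = 0.006916.
z = (0.091368 − 0.106)/0.006916 = -0.014632/0.006916 = -2.116.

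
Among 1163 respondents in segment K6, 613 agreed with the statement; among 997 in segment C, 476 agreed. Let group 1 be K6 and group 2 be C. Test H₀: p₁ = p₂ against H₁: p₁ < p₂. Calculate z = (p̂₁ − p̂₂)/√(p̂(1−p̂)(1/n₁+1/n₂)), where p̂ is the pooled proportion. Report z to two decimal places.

p̂₁ = 613/1163 ≈ 0.5271, p̂₂ = 476/997 ≈ 0.4774.
Pooled p̂ = (613+476)/(1163+997) = 1089/2160 = 0.5042.
SE = √(p̂(1−p̂)(1/n₁+1/n₂)) = √(0.5042·0.4958·0.00186285) = √(0.000465681) = 0.0216.
z = (0.5271 − 0.4774)/0.0216 = 0.0497/0.0216 = 2.30.
p-value = P(Z < 2.301) ≈ 0.9893.

z = 2.30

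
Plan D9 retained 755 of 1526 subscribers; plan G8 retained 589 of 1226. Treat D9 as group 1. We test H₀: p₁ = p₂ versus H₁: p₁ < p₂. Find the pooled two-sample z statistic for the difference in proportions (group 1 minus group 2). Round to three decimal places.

p̂₁ = 755/1526 ≈ 0.49476, p̂₂ = 589/1226 ≈ 0.48042.
Pooled p̂ = (755+589)/(1526+1226) = 1344/2752 = 0.48837.
SE = √(0.249865 × 0.00147097) = 0.01917.
z = (0.49476 − 0.48042)/0.01917 = 0.01434/0.01917 = 0.748.

z = 0.748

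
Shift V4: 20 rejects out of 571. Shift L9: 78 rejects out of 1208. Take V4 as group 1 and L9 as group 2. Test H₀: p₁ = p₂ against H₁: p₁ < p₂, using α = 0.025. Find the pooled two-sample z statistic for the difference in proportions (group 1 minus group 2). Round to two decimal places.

z = -2.55

p̂₁ = 20/571 = 0.0350, p̂₂ = 78/1208 = 0.0646.
Pooled p̂ = (20+78)/(571+1208) = 98/1779 = 0.0551.
SE = √(0.0520525 × 0.00257913) = 0.0116.
z = (0.0350 − 0.0646)/0.0116 = -0.0296/0.0116 = -2.55.
p-value = P(Z < -2.550) ≈ 0.0054, so at α = 0.025 we reject H₀.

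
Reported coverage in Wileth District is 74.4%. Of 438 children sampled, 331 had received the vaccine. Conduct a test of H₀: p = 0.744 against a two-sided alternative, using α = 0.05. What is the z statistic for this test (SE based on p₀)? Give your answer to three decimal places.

p̂ = 331/438 ≈ 0.755708.
Standard error under H₀: √(0.744×0.256/438) = 0.020853.
z = (0.755708 − 0.744)/0.020853 = 0.011708/0.020853 = 0.561.
p-value = 2·P(Z > 0.561) ≈ 0.5745, so at α = 0.05 we fail to reject H₀.

z = 0.561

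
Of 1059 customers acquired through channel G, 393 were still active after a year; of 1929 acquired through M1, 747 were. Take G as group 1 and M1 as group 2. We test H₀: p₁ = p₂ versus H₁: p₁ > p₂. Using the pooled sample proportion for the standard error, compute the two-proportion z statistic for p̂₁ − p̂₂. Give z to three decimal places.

z = -0.869

p̂₁ = 393/1059 ≈ 0.37110, p̂₂ = 747/1929 ≈ 0.38725.
Pooled p̂ = (393+747)/(1059+1929) = 1140/2988 = 0.38153.
SE = √(p̂(1−p̂)(1/n₁+1/n₂)) = √(0.38153·0.61847·0.00146269) = √(0.000345142) = 0.01858.
z = (0.37110 − 0.38725)/0.01858 = -0.01615/0.01858 = -0.869.
p-value = P(Z > -0.869) ≈ 0.8075.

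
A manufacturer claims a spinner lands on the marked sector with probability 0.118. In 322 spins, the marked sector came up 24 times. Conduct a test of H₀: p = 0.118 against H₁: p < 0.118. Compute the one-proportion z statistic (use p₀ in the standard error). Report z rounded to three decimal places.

p̂ = 24/322 ≈ 0.07453.
Under H₀, SE = √(0.118·0.882/322) = √(0.000323217) = 0.01798.
z = (0.07453 − 0.118)/0.01798 = -0.04347/0.01798 = -2.418.

z = -2.418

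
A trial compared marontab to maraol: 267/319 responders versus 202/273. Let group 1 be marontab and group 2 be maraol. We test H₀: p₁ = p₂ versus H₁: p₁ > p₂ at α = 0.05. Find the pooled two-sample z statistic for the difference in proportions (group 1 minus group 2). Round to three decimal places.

p̂₁ = 267/319 ≈ 0.83699, p̂₂ = 202/273 ≈ 0.73993.
Pooled p̂ = (267+202)/(319+273) = 469/592 = 0.79223.
SE = √(0.164602 × 0.0067978) = 0.03345.
z = (0.83699 − 0.73993)/0.03345 = 0.09706/0.03345 = 2.902.
p-value = P(Z > 2.902) ≈ 0.0019; since p < α = 0.05, reject H₀.

z = 2.902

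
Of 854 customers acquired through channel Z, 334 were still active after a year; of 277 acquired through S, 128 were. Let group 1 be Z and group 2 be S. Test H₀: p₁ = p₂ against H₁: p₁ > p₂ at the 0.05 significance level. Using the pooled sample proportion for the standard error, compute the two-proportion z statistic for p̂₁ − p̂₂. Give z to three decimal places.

z = -2.089

p̂₁ = 334/854 = 0.39110, p̂₂ = 128/277 = 0.46209.
Pooled p̂ = (334+128)/(854+277) = 462/1131 = 0.40849.
SE = √(p̂(1−p̂)(1/n₁+1/n₂)) = √(0.40849·0.59151·0.00478107) = √(0.00115523) = 0.03399.
z = (0.39110 − 0.46209)/0.03399 = -0.07099/0.03399 = -2.089.
p-value = P(Z > -2.089) ≈ 0.9816, so at α = 0.05 we fail to reject H₀.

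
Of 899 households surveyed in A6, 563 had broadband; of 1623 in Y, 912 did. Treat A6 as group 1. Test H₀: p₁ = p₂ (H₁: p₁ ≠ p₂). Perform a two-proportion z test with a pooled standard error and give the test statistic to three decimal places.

p̂₁ = 563/899 = 0.62625, p̂₂ = 912/1623 = 0.56192.
Pooled p̂ = (563+912)/(899+1623) = 1475/2522 = 0.58485.
SE = √(0.2428 × 0.00172849) = 0.02049.
z = (0.62625 − 0.56192)/0.02049 = 0.06433/0.02049 = 3.140.

z = 3.140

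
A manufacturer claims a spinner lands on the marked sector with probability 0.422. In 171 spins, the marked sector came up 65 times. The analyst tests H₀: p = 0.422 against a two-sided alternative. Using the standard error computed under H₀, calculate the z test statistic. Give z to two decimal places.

p̂ = 65/171 = 0.3801.
SE = √(p₀(1−p₀)/n) = √(0.24392/171) = 0.0378.
z = (0.3801 − 0.422)/0.0378 = -0.0419/0.0378 = -1.11.
Two-sided p-value ≈ 2·Φ(−1.109) = 0.2674.

z = -1.11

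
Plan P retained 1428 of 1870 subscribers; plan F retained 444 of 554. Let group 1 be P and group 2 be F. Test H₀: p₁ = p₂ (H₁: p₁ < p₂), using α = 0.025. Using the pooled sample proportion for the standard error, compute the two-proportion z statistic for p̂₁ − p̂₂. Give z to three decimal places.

p̂₁ = 1428/1870 ≈ 0.763636, p̂₂ = 444/554 ≈ 0.801444.
Pooled p̂ = (1428+444)/(1870+554) = 1872/2424 = 0.772277.
SE = √(p̂(1−p̂)(1/n₁+1/n₂)) = √(0.772277·0.227723·0.00233981) = √(0.000411492) = 0.020285.
z = (0.763636 − 0.801444)/0.020285 = -0.037808/0.020285 = -1.864.
p-value = P(Z < -1.864) ≈ 0.0312, so at α = 0.025 we fail to reject H₀.

z = -1.864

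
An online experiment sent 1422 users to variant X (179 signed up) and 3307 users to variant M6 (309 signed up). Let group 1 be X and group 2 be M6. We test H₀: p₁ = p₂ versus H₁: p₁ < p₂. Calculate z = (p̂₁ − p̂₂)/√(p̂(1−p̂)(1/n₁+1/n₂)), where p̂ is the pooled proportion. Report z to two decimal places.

z = 3.36

p̂₁ = 179/1422 ≈ 0.12588, p̂₂ = 309/3307 ≈ 0.09344.
Pooled p̂ = (179+309)/(1422+3307) = 488/4729 = 0.10319.
SE = √(p̂(1−p̂)(1/n₁+1/n₂)) = √(0.10319·0.89681·0.00100562) = √(9.30647e-05) = 0.00965.
z = (0.12588 − 0.09344)/0.00965 = 0.03244/0.00965 = 3.36.
p-value = P(Z < 3.363) ≈ 0.9996.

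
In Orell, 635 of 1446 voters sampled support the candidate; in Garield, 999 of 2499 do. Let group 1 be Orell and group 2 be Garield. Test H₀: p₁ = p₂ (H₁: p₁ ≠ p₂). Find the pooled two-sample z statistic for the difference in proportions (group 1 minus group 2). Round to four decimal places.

z = 2.4197

p̂₁ = 635/1446 = 0.4391425, p̂₂ = 999/2499 = 0.3997599.
Pooled p̂ = (635+999)/(1446+2499) = 1634/3945 = 0.4141952.
SE = √(0.242638 × 0.00109172) = 0.0162755.
z = (0.4391425 − 0.3997599)/0.0162755 = 0.0393826/0.0162755 = 2.4197.
Two-sided p-value ≈ 2·Φ(−2.420) = 0.0155.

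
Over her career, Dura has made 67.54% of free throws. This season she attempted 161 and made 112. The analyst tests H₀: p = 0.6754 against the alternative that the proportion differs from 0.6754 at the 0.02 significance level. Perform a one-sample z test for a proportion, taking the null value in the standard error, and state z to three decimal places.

p̂ = 112/161 = 0.69565.
Standard error under H₀: √(0.6754×0.3246/161) = 0.03690.
z = (0.69565 − 0.6754)/0.03690 = 0.02025/0.03690 = 0.549.
Two-sided p-value ≈ 2·Φ(−0.549) = 0.5831; since p > α = 0.02, fail to reject H₀.

z = 0.549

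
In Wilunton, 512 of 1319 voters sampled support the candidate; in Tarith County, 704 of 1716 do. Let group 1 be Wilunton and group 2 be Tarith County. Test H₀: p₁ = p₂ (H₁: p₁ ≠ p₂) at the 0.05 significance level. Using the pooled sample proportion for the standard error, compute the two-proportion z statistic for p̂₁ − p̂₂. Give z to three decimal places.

z = -1.231

p̂₁ = 512/1319 ≈ 0.38817, p̂₂ = 704/1716 ≈ 0.41026.
Pooled p̂ = (512+704)/(1319+1716) = 1216/3035 = 0.40066.
SE = √(0.240131 × 0.0013409) = 0.01794.
z = (0.38817 − 0.41026)/0.01794 = -0.02209/0.01794 = -1.231.
Two-sided p-value ≈ 2·Φ(−1.231) = 0.2184, so at α = 0.05 we fail to reject H₀.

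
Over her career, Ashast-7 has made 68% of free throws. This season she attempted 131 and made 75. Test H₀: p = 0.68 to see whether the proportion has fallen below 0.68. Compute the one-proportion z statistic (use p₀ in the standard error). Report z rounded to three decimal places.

p̂ = 75/131 ≈ 0.57252.
Standard error under H₀: √(0.68×0.32/131) = 0.04076.
z = (0.57252 − 0.68)/0.04076 = -0.10748/0.04076 = -2.637.
p-value = P(Z < -2.637) ≈ 0.0042.

z = -2.637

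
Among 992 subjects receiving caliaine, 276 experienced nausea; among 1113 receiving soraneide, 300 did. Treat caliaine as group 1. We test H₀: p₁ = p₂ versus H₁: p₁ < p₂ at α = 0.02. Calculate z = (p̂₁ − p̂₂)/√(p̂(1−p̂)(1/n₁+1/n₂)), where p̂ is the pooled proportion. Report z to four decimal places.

p̂₁ = 276/992 ≈ 0.278226, p̂₂ = 300/1113 ≈ 0.269542.
Pooled p̂ = (276+300)/(992+1113) = 576/2105 = 0.273634.
SE = √(p̂(1−p̂)(1/n₁+1/n₂)) = √(0.273634·0.726366·0.00190654) = √(0.000378941) = 0.019466.
z = (0.278226 − 0.269542)/0.019466 = 0.008684/0.019466 = 0.4461.
p-value = P(Z < 0.446) ≈ 0.6722; since p > α = 0.02, fail to reject H₀.

z = 0.4461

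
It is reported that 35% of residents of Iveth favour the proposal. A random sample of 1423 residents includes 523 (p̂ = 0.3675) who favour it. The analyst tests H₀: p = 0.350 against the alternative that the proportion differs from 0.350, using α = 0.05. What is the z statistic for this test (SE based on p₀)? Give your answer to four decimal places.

p̂ = 523/1423 = 0.367533.
SE = √(p₀(1−p₀)/n) = √(0.2275/1423) = 0.012644.
z = (0.367533 − 0.35)/0.012644 = 0.017533/0.012644 = 1.3867.
Two-sided p-value ≈ 2·Φ(−1.387) = 0.1655, so at α = 0.05 we fail to reject H₀.

z = 1.3867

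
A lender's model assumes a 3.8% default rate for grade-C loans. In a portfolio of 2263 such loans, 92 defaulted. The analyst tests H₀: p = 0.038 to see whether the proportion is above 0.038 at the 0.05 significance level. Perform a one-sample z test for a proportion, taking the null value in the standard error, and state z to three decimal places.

z = 0.660

p̂ = 92/2263 ≈ 0.040654.
SE = √(p₀(1−p₀)/n) = √(0.036556/2263) = 0.004019.
z = (0.040654 − 0.038)/0.004019 = 0.002654/0.004019 = 0.660.
p-value = P(Z > 0.660) ≈ 0.2545, so at α = 0.05 we fail to reject H₀.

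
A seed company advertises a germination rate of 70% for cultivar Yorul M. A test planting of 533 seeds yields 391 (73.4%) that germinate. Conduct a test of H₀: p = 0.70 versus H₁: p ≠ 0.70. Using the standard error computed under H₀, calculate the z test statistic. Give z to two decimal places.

z = 1.69

p̂ = 391/533 = 0.73358.
Standard error under H₀: √(0.7×0.3/533) = 0.01985.
z = (0.73358 − 0.7)/0.01985 = 0.03358/0.01985 = 1.69.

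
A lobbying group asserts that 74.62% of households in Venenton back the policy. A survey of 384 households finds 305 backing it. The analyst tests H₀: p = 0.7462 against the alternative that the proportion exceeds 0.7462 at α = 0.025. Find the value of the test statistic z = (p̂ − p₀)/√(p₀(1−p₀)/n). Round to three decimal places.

z = 2.165

p̂ = 305/384 = 0.794271.
Standard error under H₀: √(0.7462×0.2538/384) = 0.022208.
z = (0.794271 − 0.7462)/0.022208 = 0.048071/0.022208 = 2.165.
p-value = P(Z > 2.165) ≈ 0.0152, so at α = 0.025 we reject H₀.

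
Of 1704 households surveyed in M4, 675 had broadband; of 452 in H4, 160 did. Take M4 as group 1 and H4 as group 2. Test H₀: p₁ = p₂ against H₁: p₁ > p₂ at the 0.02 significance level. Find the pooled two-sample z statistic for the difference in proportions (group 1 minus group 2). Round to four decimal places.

z = 1.6352

p̂₁ = 675/1704 = 0.396127, p̂₂ = 160/452 = 0.353982.
Pooled p̂ = (675+160)/(1704+452) = 835/2156 = 0.387291.
SE = √(0.237297 × 0.00279924) = 0.025773.
z = (0.396127 − 0.353982)/0.025773 = 0.042145/0.025773 = 1.6352.
p-value = P(Z > 1.635) ≈ 0.0510; since p > α = 0.02, fail to reject H₀.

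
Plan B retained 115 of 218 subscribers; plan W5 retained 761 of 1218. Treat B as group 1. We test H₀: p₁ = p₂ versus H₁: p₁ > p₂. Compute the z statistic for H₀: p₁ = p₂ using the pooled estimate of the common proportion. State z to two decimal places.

p̂₁ = 115/218 = 0.5275, p̂₂ = 761/1218 = 0.6248.
Pooled p̂ = (115+761)/(218+1218) = 876/1436 = 0.6100.
SE = √(p̂(1−p̂)(1/n₁+1/n₂)) = √(0.6100·0.3900·0.00540817) = √(0.00128657) = 0.0359.
z = (0.5275 − 0.6248)/0.0359 = -0.0973/0.0359 = -2.71.
p-value = P(Z > -2.712) ≈ 0.9967.

z = -2.71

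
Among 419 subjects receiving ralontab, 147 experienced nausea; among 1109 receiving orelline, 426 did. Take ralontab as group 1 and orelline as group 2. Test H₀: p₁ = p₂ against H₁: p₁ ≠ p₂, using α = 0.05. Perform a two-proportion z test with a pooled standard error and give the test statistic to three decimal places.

z = -1.199

p̂₁ = 147/419 = 0.35084, p̂₂ = 426/1109 = 0.38413.
Pooled p̂ = (147+426)/(419+1109) = 573/1528 = 0.37500.
SE = √(0.234375 × 0.00328835) = 0.02776.
z = (0.35084 − 0.38413)/0.02776 = -0.03329/0.02776 = -1.199.
p-value = 2·P(Z > 1.199) ≈ 0.2304. With α = 0.05, fail to reject H₀.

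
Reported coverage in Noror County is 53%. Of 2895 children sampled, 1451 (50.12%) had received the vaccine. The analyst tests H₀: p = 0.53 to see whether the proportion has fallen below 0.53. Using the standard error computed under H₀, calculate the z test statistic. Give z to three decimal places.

z = -3.104

p̂ = 1451/2895 = 0.501209.
Under H₀, SE = √(0.53·0.47/2895) = √(8.60449e-05) = 0.009276.
z = (0.501209 − 0.53)/0.009276 = -0.028791/0.009276 = -3.104.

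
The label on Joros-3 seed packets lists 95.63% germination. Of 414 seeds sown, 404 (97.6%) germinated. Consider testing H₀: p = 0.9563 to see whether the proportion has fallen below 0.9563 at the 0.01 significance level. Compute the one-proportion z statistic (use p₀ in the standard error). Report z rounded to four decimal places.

z = 1.9454

p̂ = 404/414 ≈ 0.975845.
Under H₀, SE = √(0.9563·0.0437/414) = √(0.000100943) = 0.010047.
z = (0.975845 − 0.9563)/0.010047 = 0.019545/0.010047 = 1.9454.
p-value = P(Z < 1.945) ≈ 0.9741; since p > α = 0.01, fail to reject H₀.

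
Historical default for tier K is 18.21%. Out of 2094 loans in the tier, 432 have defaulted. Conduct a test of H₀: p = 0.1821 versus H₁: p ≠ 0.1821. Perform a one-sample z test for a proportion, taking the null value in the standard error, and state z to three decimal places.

z = 2.870

p̂ = 432/2094 = 0.206304.
SE = √(p₀(1−p₀)/n) = √(0.14894/2094) = 0.008434.
z = (0.206304 − 0.1821)/0.008434 = 0.024204/0.008434 = 2.870.
p-value = 2·P(Z > 2.870) ≈ 0.0041.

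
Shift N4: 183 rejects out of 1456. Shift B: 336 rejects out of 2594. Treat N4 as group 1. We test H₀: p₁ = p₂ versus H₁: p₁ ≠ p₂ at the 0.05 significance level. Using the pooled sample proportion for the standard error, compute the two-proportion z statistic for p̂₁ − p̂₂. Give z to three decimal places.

p̂₁ = 183/1456 = 0.12569, p̂₂ = 336/2594 = 0.12953.
Pooled p̂ = (183+336)/(1456+2594) = 519/4050 = 0.12815.
SE = √(0.111726 × 0.00107232) = 0.01095.
z = (0.12569 − 0.12953)/0.01095 = -0.00384/0.01095 = -0.351.
p-value = 2·P(Z > 0.351) ≈ 0.7255. With α = 0.05, fail to reject H₀.

z = -0.351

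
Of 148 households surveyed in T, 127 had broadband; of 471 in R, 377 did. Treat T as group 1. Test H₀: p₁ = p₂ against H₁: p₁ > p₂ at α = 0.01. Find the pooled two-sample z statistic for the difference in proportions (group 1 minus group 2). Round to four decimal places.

p̂₁ = 127/148 ≈ 0.858108, p̂₂ = 377/471 ≈ 0.800425.
Pooled p̂ = (127+377)/(148+471) = 504/619 = 0.814216.
SE = √(0.151268 × 0.0088799) = 0.036650.
z = (0.858108 − 0.800425)/0.036650 = 0.057683/0.036650 = 1.5739.
p-value = P(Z > 1.574) ≈ 0.0578, so at α = 0.01 we fail to reject H₀.

z = 1.5739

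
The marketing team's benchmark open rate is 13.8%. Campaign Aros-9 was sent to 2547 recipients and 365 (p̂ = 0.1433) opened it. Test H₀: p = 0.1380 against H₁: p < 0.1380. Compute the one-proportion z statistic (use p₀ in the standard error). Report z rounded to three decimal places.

z = 0.776

p̂ = 365/2547 = 0.143306.
Standard error under H₀: √(0.138×0.862/2547) = 0.006834.
z = (0.143306 − 0.138)/0.006834 = 0.005306/0.006834 = 0.776.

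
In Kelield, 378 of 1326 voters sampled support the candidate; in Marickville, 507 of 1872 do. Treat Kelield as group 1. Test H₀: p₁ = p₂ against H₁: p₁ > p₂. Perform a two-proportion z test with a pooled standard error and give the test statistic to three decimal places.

p̂₁ = 378/1326 = 0.285068, p̂₂ = 507/1872 = 0.270833.
Pooled p̂ = (378+507)/(1326+1872) = 885/3198 = 0.276735.
SE = √(p̂(1−p̂)(1/n₁+1/n₂)) = √(0.276735·0.723265·0.00128834) = √(0.000257864) = 0.016058.
z = (0.285068 − 0.270833)/0.016058 = 0.014235/0.016058 = 0.886.
p-value = P(Z > 0.886) ≈ 0.1877.

z = 0.886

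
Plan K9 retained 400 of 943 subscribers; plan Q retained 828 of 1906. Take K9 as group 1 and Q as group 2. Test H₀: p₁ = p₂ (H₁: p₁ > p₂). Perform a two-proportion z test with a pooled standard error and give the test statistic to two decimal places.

z = -0.52

p̂₁ = 400/943 ≈ 0.4242, p̂₂ = 828/1906 ≈ 0.4344.
Pooled p̂ = (400+828)/(943+1906) = 1228/2849 = 0.4310.
SE = √(0.245243 × 0.0015851) = 0.0197.
z = (0.4242 − 0.4344)/0.0197 = -0.0102/0.0197 = -0.52.
p-value = P(Z > -0.519) ≈ 0.6982.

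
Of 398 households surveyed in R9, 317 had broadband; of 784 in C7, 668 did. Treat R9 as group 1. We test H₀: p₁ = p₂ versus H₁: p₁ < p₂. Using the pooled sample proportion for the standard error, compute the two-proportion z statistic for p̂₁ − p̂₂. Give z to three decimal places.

p̂₁ = 317/398 ≈ 0.79648, p̂₂ = 668/784 ≈ 0.85204.
Pooled p̂ = (317+668)/(398+784) = 985/1182 = 0.83333.
SE = √(p̂(1−p̂)(1/n₁+1/n₂)) = √(0.83333·0.16667·0.00378807) = √(0.000526121) = 0.02294.
z = (0.79648 − 0.85204)/0.02294 = -0.05556/0.02294 = -2.422.
p-value = P(Z < -2.422) ≈ 0.0077.

z = -2.422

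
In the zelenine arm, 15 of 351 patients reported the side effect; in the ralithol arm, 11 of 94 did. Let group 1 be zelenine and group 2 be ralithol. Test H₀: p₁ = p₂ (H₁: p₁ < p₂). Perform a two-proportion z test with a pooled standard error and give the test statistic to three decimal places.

p̂₁ = 15/351 ≈ 0.04274, p̂₂ = 11/94 ≈ 0.11702.
Pooled p̂ = (15+11)/(351+94) = 26/445 = 0.05843.
SE = √(p̂(1−p̂)(1/n₁+1/n₂)) = √(0.05843·0.94157·0.0134873) = √(0.00074198) = 0.02724.
z = (0.04274 − 0.11702)/0.02724 = -0.07428/0.02724 = -2.727.

z = -2.727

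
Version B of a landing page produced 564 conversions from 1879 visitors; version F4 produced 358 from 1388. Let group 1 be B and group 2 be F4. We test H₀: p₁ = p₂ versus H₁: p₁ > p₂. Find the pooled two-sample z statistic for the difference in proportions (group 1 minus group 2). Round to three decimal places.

z = 2.651

p̂₁ = 564/1879 = 0.30016, p̂₂ = 358/1388 = 0.25793.
Pooled p̂ = (564+358)/(1879+1388) = 922/3267 = 0.28222.
SE = √(p̂(1−p̂)(1/n₁+1/n₂)) = √(0.28222·0.71778·0.00125266) = √(0.000253751) = 0.01593.
z = (0.30016 − 0.25793)/0.01593 = 0.04223/0.01593 = 2.651.
p-value = P(Z > 2.651) ≈ 0.0040.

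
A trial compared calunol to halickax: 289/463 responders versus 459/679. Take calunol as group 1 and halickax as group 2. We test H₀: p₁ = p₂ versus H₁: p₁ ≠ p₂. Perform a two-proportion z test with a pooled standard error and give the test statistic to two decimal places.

z = -1.81

p̂₁ = 289/463 = 0.62419, p̂₂ = 459/679 = 0.67599.
Pooled p̂ = (289+459)/(463+679) = 748/1142 = 0.65499.
SE = √(p̂(1−p̂)(1/n₁+1/n₂)) = √(0.65499·0.34501·0.00363258) = √(0.000820882) = 0.02865.
z = (0.62419 − 0.67599)/0.02865 = -0.05180/0.02865 = -1.81.
Two-sided p-value ≈ 2·Φ(−1.808) = 0.0706.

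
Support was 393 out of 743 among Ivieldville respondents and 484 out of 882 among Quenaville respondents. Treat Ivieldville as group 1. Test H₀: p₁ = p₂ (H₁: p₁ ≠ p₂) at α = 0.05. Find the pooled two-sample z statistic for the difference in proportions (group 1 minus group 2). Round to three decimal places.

z = -0.798

p̂₁ = 393/743 = 0.52894, p̂₂ = 484/882 = 0.54875.
Pooled p̂ = (393+484)/(743+882) = 877/1625 = 0.53969.
SE = √(0.248425 × 0.00247968) = 0.02482.
z = (0.52894 − 0.54875)/0.02482 = -0.01981/0.02482 = -0.798.
Two-sided p-value ≈ 2·Φ(−0.798) = 0.4246, so at α = 0.05 we fail to reject H₀.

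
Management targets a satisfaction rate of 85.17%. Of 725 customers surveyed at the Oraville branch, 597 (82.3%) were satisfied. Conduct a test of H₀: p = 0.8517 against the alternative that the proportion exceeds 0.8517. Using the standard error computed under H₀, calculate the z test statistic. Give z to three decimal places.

z = -2.140

p̂ = 597/725 ≈ 0.82345.
Standard error under H₀: √(0.8517×0.1483/725) = 0.01320.
z = (0.82345 − 0.8517)/0.01320 = -0.02825/0.01320 = -2.140.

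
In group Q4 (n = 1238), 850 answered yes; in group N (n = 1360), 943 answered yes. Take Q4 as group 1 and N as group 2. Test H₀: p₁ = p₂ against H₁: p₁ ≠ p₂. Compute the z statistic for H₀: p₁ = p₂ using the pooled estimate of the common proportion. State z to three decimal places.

p̂₁ = 850/1238 = 0.68659, p̂₂ = 943/1360 = 0.69338.
Pooled p̂ = (850+943)/(1238+1360) = 1793/2598 = 0.69015.
SE = √(0.213844 × 0.00154305) = 0.01817.
z = (0.68659 − 0.69338)/0.01817 = -0.00679/0.01817 = -0.374.
Two-sided p-value ≈ 2·Φ(−0.374) = 0.7085.

z = -0.374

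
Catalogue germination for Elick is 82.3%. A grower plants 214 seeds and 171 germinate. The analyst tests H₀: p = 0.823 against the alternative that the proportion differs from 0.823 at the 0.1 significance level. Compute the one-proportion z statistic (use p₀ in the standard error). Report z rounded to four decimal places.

z = -0.9174

p̂ = 171/214 = 0.799065.
SE = √(p₀(1−p₀)/n) = √(0.14567/214) = 0.026090.
z = (0.799065 − 0.823)/0.026090 = -0.023935/0.026090 = -0.9174.
p-value = 2·P(Z > 0.917) ≈ 0.3589; since p > α = 0.1, fail to reject H₀.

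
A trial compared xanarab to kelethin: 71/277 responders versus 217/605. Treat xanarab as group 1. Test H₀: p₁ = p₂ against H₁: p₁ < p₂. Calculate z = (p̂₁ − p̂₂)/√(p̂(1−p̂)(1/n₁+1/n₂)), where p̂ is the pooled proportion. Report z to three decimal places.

z = -3.009

p̂₁ = 71/277 = 0.25632, p̂₂ = 217/605 = 0.35868.
Pooled p̂ = (71+217)/(277+605) = 288/882 = 0.32653.
SE = √(p̂(1−p̂)(1/n₁+1/n₂)) = √(0.32653·0.67347·0.005263) = √(0.00115738) = 0.03402.
z = (0.25632 − 0.35868)/0.03402 = -0.10236/0.03402 = -3.009.
p-value = P(Z < -3.009) ≈ 0.0013.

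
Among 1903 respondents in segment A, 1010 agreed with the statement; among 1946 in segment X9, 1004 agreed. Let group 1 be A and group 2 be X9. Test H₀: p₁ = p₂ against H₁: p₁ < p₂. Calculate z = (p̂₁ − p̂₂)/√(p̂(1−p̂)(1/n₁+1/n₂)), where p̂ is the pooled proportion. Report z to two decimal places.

p̂₁ = 1010/1903 = 0.5307, p̂₂ = 1004/1946 = 0.5159.
Pooled p̂ = (1010+1004)/(1903+1946) = 2014/3849 = 0.5233.
SE = √(p̂(1−p̂)(1/n₁+1/n₂)) = √(0.5233·0.4767·0.00103936) = √(0.000259278) = 0.0161.
z = (0.5307 − 0.5159)/0.0161 = 0.0148/0.0161 = 0.92.
p-value = P(Z < 0.920) ≈ 0.8212.

z = 0.92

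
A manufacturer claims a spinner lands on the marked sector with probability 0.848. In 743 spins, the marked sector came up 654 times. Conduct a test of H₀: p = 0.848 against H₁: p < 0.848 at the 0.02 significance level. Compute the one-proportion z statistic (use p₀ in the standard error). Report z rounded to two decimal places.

p̂ = 654/743 = 0.88022.
SE = √(p₀(1−p₀)/n) = √(0.1289/743) = 0.01317.
z = (0.88022 − 0.848)/0.01317 = 0.03222/0.01317 = 2.45.
p-value = P(Z < 2.446) ≈ 0.9928. With α = 0.02, fail to reject H₀.

z = 2.45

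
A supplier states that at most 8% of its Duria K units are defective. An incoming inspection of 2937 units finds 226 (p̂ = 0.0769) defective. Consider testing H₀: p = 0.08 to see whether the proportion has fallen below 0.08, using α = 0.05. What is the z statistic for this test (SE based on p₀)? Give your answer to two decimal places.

p̂ = 226/2937 = 0.07695.
Under H₀, SE = √(0.08·0.92/2937) = √(2.50596e-05) = 0.00501.
z = (0.07695 − 0.08)/0.00501 = -0.00305/0.00501 = -0.61.
p-value = P(Z < -0.609) ≈ 0.2711; since p > α = 0.05, fail to reject H₀.

z = -0.61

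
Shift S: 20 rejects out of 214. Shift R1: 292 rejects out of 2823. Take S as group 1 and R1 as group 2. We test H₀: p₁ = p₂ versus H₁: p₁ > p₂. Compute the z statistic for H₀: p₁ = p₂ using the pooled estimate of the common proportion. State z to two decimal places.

p̂₁ = 20/214 ≈ 0.0935, p̂₂ = 292/2823 ≈ 0.1034.
Pooled p̂ = (20+292)/(214+2823) = 312/3037 = 0.1027.
SE = √(0.0921789 × 0.00502713) = 0.0215.
z = (0.0935 − 0.1034)/0.0215 = -0.0099/0.0215 = -0.46.

z = -0.46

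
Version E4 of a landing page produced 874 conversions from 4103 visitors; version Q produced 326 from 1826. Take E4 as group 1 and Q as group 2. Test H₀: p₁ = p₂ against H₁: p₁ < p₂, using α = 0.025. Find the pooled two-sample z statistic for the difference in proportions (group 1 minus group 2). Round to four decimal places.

p̂₁ = 874/4103 = 0.213015, p̂₂ = 326/1826 = 0.178532.
Pooled p̂ = (874+326)/(4103+1826) = 1200/5929 = 0.202395.
SE = √(0.161431 × 0.000791369) = 0.011303.
z = (0.213015 − 0.178532)/0.011303 = 0.034483/0.011303 = 3.0508.
p-value = P(Z < 3.051) ≈ 0.9989, so at α = 0.025 we fail to reject H₀.

z = 3.0508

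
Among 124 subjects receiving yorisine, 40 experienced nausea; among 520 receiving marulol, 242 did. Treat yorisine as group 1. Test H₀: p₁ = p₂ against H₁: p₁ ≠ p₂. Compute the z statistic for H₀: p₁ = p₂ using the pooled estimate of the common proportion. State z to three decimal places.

z = -2.880

p̂₁ = 40/124 = 0.32258, p̂₂ = 242/520 = 0.46538.
Pooled p̂ = (40+242)/(124+520) = 282/644 = 0.43789.
SE = √(p̂(1−p̂)(1/n₁+1/n₂)) = √(0.43789·0.56211·0.00998759) = √(0.00245837) = 0.04958.
z = (0.32258 − 0.46538)/0.04958 = -0.14280/0.04958 = -2.880.
p-value = 2·P(Z > 2.880) ≈ 0.0040.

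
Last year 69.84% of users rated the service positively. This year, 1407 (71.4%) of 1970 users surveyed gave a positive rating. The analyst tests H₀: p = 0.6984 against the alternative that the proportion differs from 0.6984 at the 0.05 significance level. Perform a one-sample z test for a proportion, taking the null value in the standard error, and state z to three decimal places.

z = 1.529

p̂ = 1407/1970 = 0.71421.
SE = √(p₀(1−p₀)/n) = √(0.21064/1970) = 0.01034.
z = (0.71421 − 0.6984)/0.01034 = 0.01581/0.01034 = 1.529.
p-value = 2·P(Z > 1.529) ≈ 0.1262; since p > α = 0.05, fail to reject H₀.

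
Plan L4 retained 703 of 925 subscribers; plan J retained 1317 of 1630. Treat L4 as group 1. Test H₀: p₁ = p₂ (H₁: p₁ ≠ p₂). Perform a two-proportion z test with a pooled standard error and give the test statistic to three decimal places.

p̂₁ = 703/925 = 0.76000, p̂₂ = 1317/1630 = 0.80798.
Pooled p̂ = (703+1317)/(925+1630) = 2020/2555 = 0.79061.
SE = √(0.165548 × 0.00169458) = 0.01675.
z = (0.76000 − 0.80798)/0.01675 = -0.04798/0.01675 = -2.864.

z = -2.864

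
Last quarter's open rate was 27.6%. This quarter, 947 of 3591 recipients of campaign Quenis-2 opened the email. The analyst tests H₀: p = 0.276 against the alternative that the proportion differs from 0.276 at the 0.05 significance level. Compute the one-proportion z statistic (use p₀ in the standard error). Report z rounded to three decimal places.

p̂ = 947/3591 ≈ 0.26371.
Standard error under H₀: √(0.276×0.724/3591) = 0.00746.
z = (0.26371 − 0.276)/0.00746 = -0.01229/0.00746 = -1.647.
Two-sided p-value ≈ 2·Φ(−1.647) = 0.0996, so at α = 0.05 we fail to reject H₀.

z = -1.647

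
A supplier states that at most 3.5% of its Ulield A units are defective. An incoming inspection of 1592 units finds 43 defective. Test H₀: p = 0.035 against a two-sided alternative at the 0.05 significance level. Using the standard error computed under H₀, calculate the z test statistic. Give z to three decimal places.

p̂ = 43/1592 = 0.027010.
Under H₀, SE = √(0.035·0.965/1592) = √(2.12155e-05) = 0.004606.
z = (0.027010 − 0.035)/0.004606 = -0.007990/0.004606 = -1.735.
Two-sided p-value ≈ 2·Φ(−1.735) = 0.0828; since p > α = 0.05, fail to reject H₀.

z = -1.735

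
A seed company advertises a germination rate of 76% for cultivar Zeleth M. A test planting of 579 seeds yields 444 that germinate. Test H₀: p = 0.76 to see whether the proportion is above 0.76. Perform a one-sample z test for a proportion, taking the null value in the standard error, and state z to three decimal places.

p̂ = 444/579 ≈ 0.76684.
SE = √(p₀(1−p₀)/n) = √(0.1824/579) = 0.01775.
z = (0.76684 − 0.76)/0.01775 = 0.00684/0.01775 = 0.385.
p-value = P(Z > 0.385) ≈ 0.3500.

z = 0.385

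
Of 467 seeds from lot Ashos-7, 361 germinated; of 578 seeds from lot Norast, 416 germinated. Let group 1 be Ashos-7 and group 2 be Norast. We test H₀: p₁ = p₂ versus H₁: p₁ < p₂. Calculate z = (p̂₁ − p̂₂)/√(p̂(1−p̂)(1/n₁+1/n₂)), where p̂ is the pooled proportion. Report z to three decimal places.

z = 1.962

p̂₁ = 361/467 = 0.77302, p̂₂ = 416/578 = 0.71972.
Pooled p̂ = (361+416)/(467+578) = 777/1045 = 0.74354.
SE = √(0.190688 × 0.00387143) = 0.02717.
z = (0.77302 − 0.71972)/0.02717 = 0.05330/0.02717 = 1.962.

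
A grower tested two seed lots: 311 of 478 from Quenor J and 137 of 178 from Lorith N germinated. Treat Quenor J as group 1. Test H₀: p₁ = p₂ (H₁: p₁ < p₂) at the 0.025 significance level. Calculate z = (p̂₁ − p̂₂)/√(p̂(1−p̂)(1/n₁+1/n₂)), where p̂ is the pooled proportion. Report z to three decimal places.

z = -2.913

p̂₁ = 311/478 = 0.65063, p̂₂ = 137/178 = 0.76966.
Pooled p̂ = (311+137)/(478+178) = 448/656 = 0.68293.
SE = √(p̂(1−p̂)(1/n₁+1/n₂)) = √(0.68293·0.31707·0.00771003) = √(0.00166951) = 0.04086.
z = (0.65063 − 0.76966)/0.04086 = -0.11903/0.04086 = -2.913.
p-value = P(Z < -2.913) ≈ 0.0018, so at α = 0.025 we reject H₀.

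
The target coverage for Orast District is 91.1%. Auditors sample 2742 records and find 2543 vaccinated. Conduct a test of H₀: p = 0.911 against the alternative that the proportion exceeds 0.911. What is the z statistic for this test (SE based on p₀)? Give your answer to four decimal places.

z = 3.0206

p̂ = 2543/2742 = 0.9274252.
Standard error under H₀: √(0.911×0.089/2742) = 0.0054378.
z = (0.9274252 − 0.911)/0.0054378 = 0.0164252/0.0054378 = 3.0206.
p-value = P(Z > 3.021) ≈ 0.0013.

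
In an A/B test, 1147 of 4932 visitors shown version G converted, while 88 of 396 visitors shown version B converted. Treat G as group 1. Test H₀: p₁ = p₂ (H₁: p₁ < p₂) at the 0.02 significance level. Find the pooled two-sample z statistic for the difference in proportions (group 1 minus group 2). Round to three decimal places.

p̂₁ = 1147/4932 ≈ 0.23256, p̂₂ = 88/396 ≈ 0.22222.
Pooled p̂ = (1147+88)/(4932+396) = 1235/5328 = 0.23179.
SE = √(0.178066 × 0.00272801) = 0.02204.
z = (0.23256 − 0.22222)/0.02204 = 0.01034/0.02204 = 0.469.
p-value = P(Z < 0.469) ≈ 0.6805; since p > α = 0.02, fail to reject H₀.

z = 0.469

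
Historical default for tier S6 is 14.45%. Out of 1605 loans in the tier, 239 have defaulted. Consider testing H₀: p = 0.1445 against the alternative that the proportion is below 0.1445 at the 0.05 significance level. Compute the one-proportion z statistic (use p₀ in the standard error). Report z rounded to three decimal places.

p̂ = 239/1605 = 0.14891.
SE = √(p₀(1−p₀)/n) = √(0.12362/1605) = 0.00878.
z = (0.14891 − 0.1445)/0.00878 = 0.00441/0.00878 = 0.502.
p-value = P(Z < 0.502) ≈ 0.6923. With α = 0.05, fail to reject H₀.

z = 0.502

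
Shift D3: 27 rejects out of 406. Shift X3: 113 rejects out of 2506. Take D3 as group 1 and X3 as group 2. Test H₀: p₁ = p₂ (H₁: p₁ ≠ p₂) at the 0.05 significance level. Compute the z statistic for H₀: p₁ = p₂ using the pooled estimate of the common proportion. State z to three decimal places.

p̂₁ = 27/406 ≈ 0.066502, p̂₂ = 113/2506 ≈ 0.045092.
Pooled p̂ = (27+113)/(406+2506) = 140/2912 = 0.048077.
SE = √(p̂(1−p̂)(1/n₁+1/n₂)) = √(0.048077·0.951923·0.0028621) = √(0.000130985) = 0.011445.
z = (0.066502 − 0.045092)/0.011445 = 0.021410/0.011445 = 1.871.
Two-sided p-value ≈ 2·Φ(−1.871) = 0.0614, so at α = 0.05 we fail to reject H₀.

z = 1.871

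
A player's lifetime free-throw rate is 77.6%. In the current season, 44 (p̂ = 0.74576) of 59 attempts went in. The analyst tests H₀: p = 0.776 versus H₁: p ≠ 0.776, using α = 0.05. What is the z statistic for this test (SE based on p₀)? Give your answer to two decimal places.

z = -0.56

p̂ = 44/59 = 0.7458.
SE = √(p₀(1−p₀)/n) = √(0.17382/59) = 0.0543.
z = (0.7458 − 0.776)/0.0543 = -0.0302/0.0543 = -0.56.
p-value = 2·P(Z > 0.557) ≈ 0.5775; since p > α = 0.05, fail to reject H₀.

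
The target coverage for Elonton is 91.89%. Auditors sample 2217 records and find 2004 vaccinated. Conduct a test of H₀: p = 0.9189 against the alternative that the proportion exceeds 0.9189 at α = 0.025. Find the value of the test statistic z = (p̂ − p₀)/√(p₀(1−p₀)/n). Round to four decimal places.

p̂ = 2004/2217 = 0.903924.
SE = √(p₀(1−p₀)/n) = √(0.074523/2217) = 0.005798.
z = (0.903924 − 0.9189)/0.005798 = -0.014976/0.005798 = -2.5830.
p-value = P(Z > -2.583) ≈ 0.9951, so at α = 0.025 we fail to reject H₀.

z = -2.5830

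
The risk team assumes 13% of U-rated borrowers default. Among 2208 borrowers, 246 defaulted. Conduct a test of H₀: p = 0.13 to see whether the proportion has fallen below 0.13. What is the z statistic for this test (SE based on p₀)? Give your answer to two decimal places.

p̂ = 246/2208 = 0.11141.
Standard error under H₀: √(0.13×0.87/2208) = 0.00716.
z = (0.11141 − 0.13)/0.00716 = -0.01859/0.00716 = -2.60.

z = -2.60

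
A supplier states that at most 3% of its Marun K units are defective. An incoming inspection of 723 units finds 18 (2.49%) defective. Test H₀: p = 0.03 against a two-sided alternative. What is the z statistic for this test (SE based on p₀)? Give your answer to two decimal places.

p̂ = 18/723 ≈ 0.02490.
Under H₀, SE = √(0.03·0.97/723) = √(4.0249e-05) = 0.00634.
z = (0.02490 − 0.03)/0.00634 = -0.00510/0.00634 = -0.80.

z = -0.80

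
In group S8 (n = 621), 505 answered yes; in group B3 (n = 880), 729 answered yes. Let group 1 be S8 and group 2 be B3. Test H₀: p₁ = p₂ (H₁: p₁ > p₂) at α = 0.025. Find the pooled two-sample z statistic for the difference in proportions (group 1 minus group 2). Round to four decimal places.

p̂₁ = 505/621 ≈ 0.813205, p̂₂ = 729/880 ≈ 0.828409.
Pooled p̂ = (505+729)/(621+880) = 1234/1501 = 0.822119.
SE = √(0.14624 × 0.00274667) = 0.020042.
z = (0.813205 − 0.828409)/0.020042 = -0.015204/0.020042 = -0.7586.
p-value = P(Z > -0.759) ≈ 0.7760, so at α = 0.025 we fail to reject H₀.

z = -0.7586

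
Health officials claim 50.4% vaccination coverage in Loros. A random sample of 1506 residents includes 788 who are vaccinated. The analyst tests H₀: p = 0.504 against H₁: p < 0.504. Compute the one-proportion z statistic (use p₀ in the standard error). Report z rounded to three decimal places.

p̂ = 788/1506 = 0.523240.
Under H₀, SE = √(0.504·0.496/1506) = √(0.000165992) = 0.012884.
z = (0.523240 − 0.504)/0.012884 = 0.019240/0.012884 = 1.493.
p-value = P(Z < 1.493) ≈ 0.9323.

z = 1.493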